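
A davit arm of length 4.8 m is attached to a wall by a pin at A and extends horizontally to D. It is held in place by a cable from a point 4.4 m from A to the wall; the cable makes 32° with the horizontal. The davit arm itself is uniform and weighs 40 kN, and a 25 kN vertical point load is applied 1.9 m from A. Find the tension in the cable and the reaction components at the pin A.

ΣM about A: T·sin32°·4.4 − 40·2.4 − 25·1.9 = 0 → T = 143.5/(4.4·0.529919) = 61.5446 ≈ 61.54 kN.
ΣF_x = 0: A_x − T·cos32° = 0 → A_x = 61.5446 × 0.848048 = 52.19 kN.
ΣF_y = 0: A_y + T·sin32° − 40 − 25 = 0 → A_y = 65 − 61.5446 × 0.529919 = 32.39 kN.

T = 61.54 kN, A_x = 52.19 kN, A_y = 32.39 kN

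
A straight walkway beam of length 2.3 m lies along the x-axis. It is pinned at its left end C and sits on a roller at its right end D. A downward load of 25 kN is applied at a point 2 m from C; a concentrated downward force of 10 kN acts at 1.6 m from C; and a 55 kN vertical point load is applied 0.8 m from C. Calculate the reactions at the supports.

Moments about C: D_y·2.3 − 25·2 − 10·1.6 − 55·0.8 = 0 → D_y = 110/2.3 = 47.8261 ≈ 47.83 kN.
ΣF_y = 0: C_y + 47.8261 − 25 − 10 − 55 = 0 → C_y = 42.17 kN.
ΣF_x = 0: no horizontal applied forces, so C_x = 0.

C_x = 0, C_y = 42.17 kN, D_y = 47.83 kN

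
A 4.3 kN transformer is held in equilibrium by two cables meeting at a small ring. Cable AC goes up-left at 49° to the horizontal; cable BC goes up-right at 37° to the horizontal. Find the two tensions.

T_AC = 3.443 kN, T_BC = 2.828 kN

ΣF_x = 0: −T_AC·cos49° + T_BC·cos37° = 0 → T_BC = 0.821475·T_AC.
ΣF_y = 0: T_AC·sin49° + T_BC·sin37° = 4.3.
Substitute: T_AC·(0.75471 + 0.821475·0.601815) = 4.3 → T_AC = 3.44252 ≈ 3.443 kN.
Then T_BC = 0.821475 × 3.44252 = 2.828 kN.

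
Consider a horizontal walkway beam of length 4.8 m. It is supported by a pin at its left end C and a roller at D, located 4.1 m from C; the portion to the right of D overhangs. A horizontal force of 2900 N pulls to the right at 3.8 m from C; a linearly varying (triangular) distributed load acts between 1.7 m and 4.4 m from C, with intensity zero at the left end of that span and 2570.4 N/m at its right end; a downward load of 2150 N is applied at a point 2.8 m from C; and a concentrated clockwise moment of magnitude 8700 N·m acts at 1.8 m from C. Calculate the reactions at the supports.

Resultant of the triangular load: ½ × 2570.4 × 2.7 = 3470.04 N, acting at 3.5 m from C (one-third of the span from the peak).
Taking moments about C: D_y·4.1 − (½·2570.4·2.7)·3.5 − 2150·2.8 − 8700 = 0 → D_y = 26865.14/4.1 = 6552.47 ≈ 6552 N.
ΣF_y = 0: C_y + 6552.47 − ½·2570.4·2.7 − 2150 = 0 → C_y = -932.4 N.
ΣF_x = 0: C_x + 2900 = 0 → C_x = -2900 N.

C_x = -2900 N, C_y = -932.4 N, D_y = 6552 N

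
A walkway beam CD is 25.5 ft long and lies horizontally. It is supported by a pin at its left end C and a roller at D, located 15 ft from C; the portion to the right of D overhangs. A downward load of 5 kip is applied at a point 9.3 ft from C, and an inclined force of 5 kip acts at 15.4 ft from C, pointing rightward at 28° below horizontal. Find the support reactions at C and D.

Taking moments about C: D_y·15 − 5·9.3 − 5·sin28°·15.4 = 0 → D_y = 82.6493/15 = 5.50995 ≈ 5.510 kip.
ΣF_y = 0: C_y + 5.50995 − 5 − 5·sin28° = 0 → C_y = 1.837 kip.
ΣF_x = 0: C_x + 5·cos28° = 0 → C_x = -4.415 kip.

C_x = -4.415 kip, C_y = 1.837 kip, D_y = 5.510 kip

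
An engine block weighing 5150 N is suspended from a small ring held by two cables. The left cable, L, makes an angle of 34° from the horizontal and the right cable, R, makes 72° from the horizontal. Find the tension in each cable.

T_L = 1656 N, T_R = 4442 N

ΣF_x = 0: −T_L·cos34° + T_R·cos72° = 0 → T_R = 2.68282·T_L.
ΣF_y = 0: T_L·sin34° + T_R·sin72° = 5150.
Substitute: T_L·(0.559193 + 2.68282·0.951057) = 5150 → T_L = 1655.57 ≈ 1656 N.
Then T_R = 2.68282 × 1655.57 = 4442 N.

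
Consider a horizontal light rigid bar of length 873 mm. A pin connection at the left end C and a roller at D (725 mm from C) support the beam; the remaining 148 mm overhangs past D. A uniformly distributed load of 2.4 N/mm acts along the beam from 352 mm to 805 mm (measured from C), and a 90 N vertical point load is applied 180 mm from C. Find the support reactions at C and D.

C_x = 0, C_y = 287.3 N, D_y = 889.9 N

Resultant of the distributed load: 2.4 × 453 = 1087.2 N at 578.5 mm from C.
ΣM about C: D_y·725 − (2.4·453)·578.5 − 90·180 = 0 → D_y = 645145.2/725 = 889.855 ≈ 889.9 N.
ΣF_y = 0: C_y + 889.855 − 2.4·453 − 90 = 0 → C_y = 287.3 N.
ΣF_x = 0: no horizontal applied forces, so C_x = 0.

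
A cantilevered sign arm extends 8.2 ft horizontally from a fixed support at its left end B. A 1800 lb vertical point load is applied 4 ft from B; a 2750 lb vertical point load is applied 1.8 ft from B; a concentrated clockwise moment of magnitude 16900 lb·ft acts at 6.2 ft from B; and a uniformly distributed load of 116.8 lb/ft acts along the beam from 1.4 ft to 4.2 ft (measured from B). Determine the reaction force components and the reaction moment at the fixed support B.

B_x = 0, B_y = 4877 lb, M_B = 29970 lb·ft

Resultant of the distributed load: 116.8 × 2.8 = 327.04 lb at 2.8 ft from B.
ΣF_x = 0: B_x = 0.
ΣF_y = 0: B_y − 1800 − 2750 − 116.8·2.8 = 0 → B_y = 4877 lb.
ΣM about B: M_B − 1800·4 − 2750·1.8 − 16900 − (116.8·2.8)·2.8 = 0 → M_B = 29970 lb·ft.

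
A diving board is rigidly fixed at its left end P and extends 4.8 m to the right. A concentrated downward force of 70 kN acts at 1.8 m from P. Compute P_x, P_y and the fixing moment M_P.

ΣF_x = 0: P_x = 0.
ΣF_y = 0: P_y − 70 = 0 → P_y = 70.00 kN.
ΣM about P: M_P − 70·1.8 = 0 → M_P = 126.0 kN·m.

P_x = 0, P_y = 70.00 kN, M_P = 126.0 kN·m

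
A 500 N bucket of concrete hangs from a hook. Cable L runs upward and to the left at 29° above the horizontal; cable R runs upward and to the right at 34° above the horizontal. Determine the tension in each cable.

ΣF_x = 0: −T_L·cos29° + T_R·cos34° = 0 → T_R = 1.05498·T_L.
ΣF_y = 0: T_L·sin29° + T_R·sin34° = 500.
Substitute: T_L·(0.48481 + 1.05498·0.559193) = 500 → T_L = 465.226 ≈ 465.2 N.
Then T_R = 1.05498 × 465.226 = 490.8 N.

T_L = 465.2 N, T_R = 490.8 N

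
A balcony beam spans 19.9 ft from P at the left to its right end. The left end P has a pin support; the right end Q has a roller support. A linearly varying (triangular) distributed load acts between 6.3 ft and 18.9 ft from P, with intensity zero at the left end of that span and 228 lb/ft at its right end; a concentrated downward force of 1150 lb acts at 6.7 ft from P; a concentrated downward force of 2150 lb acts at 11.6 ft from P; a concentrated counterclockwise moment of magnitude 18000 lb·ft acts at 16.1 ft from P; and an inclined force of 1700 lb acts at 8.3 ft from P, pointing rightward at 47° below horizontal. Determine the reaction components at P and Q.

Resultant of the triangular load: ½ × 228 × 12.6 = 1436.4 lb, acting at 14.7 ft from P (one-third of the span from the peak).
ΣM about P: Q_y·19.9 − (½·228·12.6)·14.7 − 1150·6.7 − 2150·11.6 + 18000 − 1700·sin47°·8.3 = 0 → Q_y = 46079.5/19.9 = 2315.55 ≈ 2316 lb.
ΣF_y = 0: P_y + 2315.55 − ½·228·12.6 − 1150 − 2150 − 1700·sin47° = 0 → P_y = 3664 lb.
ΣF_x = 0: P_x + 1700·cos47° = 0 → P_x = -1159 lb.

P_x = -1159 lb, P_y = 3664 lb, Q_y = 2316 lb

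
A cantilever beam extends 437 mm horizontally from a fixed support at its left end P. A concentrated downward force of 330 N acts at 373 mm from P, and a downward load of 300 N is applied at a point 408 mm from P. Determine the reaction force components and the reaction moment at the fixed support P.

P_x = 0, P_y = 630.0 N, M_P = 245500 N·mm

ΣF_x = 0: P_x = 0.
ΣF_y = 0: P_y − 330 − 300 = 0 → P_y = 630.0 N.
ΣM about P: M_P − 330·373 − 300·408 = 0 → M_P = 245500 N·mm.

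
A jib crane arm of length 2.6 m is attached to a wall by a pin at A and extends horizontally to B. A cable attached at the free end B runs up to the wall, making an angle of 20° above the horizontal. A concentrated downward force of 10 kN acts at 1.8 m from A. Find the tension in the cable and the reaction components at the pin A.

T = 20.24 kN, A_x = 19.02 kN, A_y = 3.077 kN

ΣM about A: T·sin20°·2.6 − 10·1.8 = 0 → T = 18/(2.6·0.34202) = 20.2417 ≈ 20.24 kN.
ΣF_x = 0: A_x − T·cos20° = 0 → A_x = 20.2417 × 0.939693 = 19.02 kN.
ΣF_y = 0: A_y + T·sin20° − 10 = 0 → A_y = 10 − 20.2417 × 0.34202 = 3.077 kN.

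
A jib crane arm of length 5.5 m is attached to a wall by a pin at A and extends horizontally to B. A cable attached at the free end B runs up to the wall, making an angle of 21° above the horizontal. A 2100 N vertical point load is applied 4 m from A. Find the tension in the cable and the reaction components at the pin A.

T = 4262 N, A_x = 3979 N, A_y = 572.7 N

ΣM about A: T·sin21°·5.5 − 2100·4 = 0 → T = 8400/(5.5·0.358368) = 4261.74 ≈ 4262 N.
ΣF_x = 0: A_x − T·cos21° = 0 → A_x = 4261.74 × 0.93358 = 3979 N.
ΣF_y = 0: A_y + T·sin21° − 2100 = 0 → A_y = 2100 − 4261.74 × 0.358368 = 572.7 N.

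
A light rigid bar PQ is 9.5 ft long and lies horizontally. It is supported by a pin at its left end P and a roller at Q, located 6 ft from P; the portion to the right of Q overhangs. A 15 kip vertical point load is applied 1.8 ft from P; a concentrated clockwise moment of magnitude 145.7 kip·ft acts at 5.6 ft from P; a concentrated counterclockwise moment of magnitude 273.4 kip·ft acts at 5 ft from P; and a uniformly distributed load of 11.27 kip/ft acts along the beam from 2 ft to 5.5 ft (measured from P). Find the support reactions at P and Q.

P_x = 0, P_y = 46.58 kip, Q_y = 7.870 kip

Resultant of the distributed load: 11.27 × 3.5 = 39.445 kip at 3.75 ft from P.
Moments about P: Q_y·6 − 15·1.8 − 145.7 + 273.4 − (11.27·3.5)·3.75 = 0 → Q_y = 47.21875/6 = 7.86979 ≈ 7.870 kip.
ΣF_y = 0: P_y + 7.86979 − 15 − 11.27·3.5 = 0 → P_y = 46.58 kip.
ΣF_x = 0: no horizontal applied forces, so P_x = 0.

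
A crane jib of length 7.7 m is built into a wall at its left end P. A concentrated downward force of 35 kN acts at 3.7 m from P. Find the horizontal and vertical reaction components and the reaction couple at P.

P_x = 0, P_y = 35.00 kN, M_P = 129.5 kN·m

ΣF_x = 0: P_x = 0.
ΣF_y = 0: P_y − 35 = 0 → P_y = 35.00 kN.
ΣM about P: M_P − 35·3.7 = 0 → M_P = 129.5 kN·m.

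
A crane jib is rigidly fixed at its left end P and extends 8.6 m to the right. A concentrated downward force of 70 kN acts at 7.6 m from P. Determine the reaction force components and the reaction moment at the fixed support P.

P_x = 0, P_y = 70.00 kN, M_P = 532.0 kN·m

ΣF_x = 0: P_x = 0.
ΣF_y = 0: P_y − 70 = 0 → P_y = 70.00 kN.
ΣM about P: M_P − 70·7.6 = 0 → M_P = 532.0 kN·m.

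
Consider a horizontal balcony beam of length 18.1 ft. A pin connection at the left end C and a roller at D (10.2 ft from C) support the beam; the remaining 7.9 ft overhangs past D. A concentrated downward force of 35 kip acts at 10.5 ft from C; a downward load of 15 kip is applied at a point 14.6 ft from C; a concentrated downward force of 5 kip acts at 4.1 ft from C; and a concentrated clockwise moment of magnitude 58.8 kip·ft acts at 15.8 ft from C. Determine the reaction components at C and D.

C_x = 0, C_y = -10.27 kip, D_y = 65.27 kip

ΣM about C: D_y·10.2 − 35·10.5 − 15·14.6 − 5·4.1 − 58.8 = 0 → D_y = 665.8/10.2 = 65.2745 ≈ 65.27 kip.
ΣF_y = 0: C_y + 65.2745 − 35 − 15 − 5 = 0 → C_y = -10.27 kip.
ΣF_x = 0: no horizontal applied forces, so C_x = 0.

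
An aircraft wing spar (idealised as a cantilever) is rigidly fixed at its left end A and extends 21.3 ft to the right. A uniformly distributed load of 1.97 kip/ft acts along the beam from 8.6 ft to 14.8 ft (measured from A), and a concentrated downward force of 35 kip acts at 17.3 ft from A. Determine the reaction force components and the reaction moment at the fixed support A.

Resultant of the distributed load: 1.97 × 6.2 = 12.214 kip at 11.7 ft from A.
ΣF_x = 0: A_x = 0.
ΣF_y = 0: A_y − 1.97·6.2 − 35 = 0 → A_y = 47.21 kip.
ΣM about A: M_A − (1.97·6.2)·11.7 − 35·17.3 = 0 → M_A = 748.4 kip·ft.

A_x = 0, A_y = 47.21 kip, M_A = 748.4 kip·ft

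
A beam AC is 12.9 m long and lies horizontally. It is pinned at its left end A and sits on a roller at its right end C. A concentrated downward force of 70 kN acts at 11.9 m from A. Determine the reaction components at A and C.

ΣM about A: C_y·12.9 − 70·11.9 = 0 → C_y = 833/12.9 = 64.5736 ≈ 64.57 kN.
ΣF_y = 0: A_y + 64.5736 − 70 = 0 → A_y = 5.426 kN.
ΣF_x = 0: no horizontal applied forces, so A_x = 0.

A_x = 0, A_y = 5.426 kN, C_y = 64.57 kN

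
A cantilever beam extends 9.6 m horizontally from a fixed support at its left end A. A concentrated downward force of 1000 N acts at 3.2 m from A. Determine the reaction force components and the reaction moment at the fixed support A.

ΣF_x = 0: A_x = 0.
ΣF_y = 0: A_y − 1000 = 0 → A_y = 1000 N.
ΣM about A: M_A − 1000·3.2 = 0 → M_A = 3200 N·m.

A_x = 0, A_y = 1000 N, M_A = 3200 N·m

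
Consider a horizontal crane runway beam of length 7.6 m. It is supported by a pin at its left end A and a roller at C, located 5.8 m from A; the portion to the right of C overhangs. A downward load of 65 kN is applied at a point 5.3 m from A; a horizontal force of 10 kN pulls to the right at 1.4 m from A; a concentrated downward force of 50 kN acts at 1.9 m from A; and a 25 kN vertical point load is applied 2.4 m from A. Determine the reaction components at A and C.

ΣM about A: C_y·5.8 − 65·5.3 − 50·1.9 − 25·2.4 = 0 → C_y = 499.5/5.8 = 86.1207 ≈ 86.12 kN.
ΣF_y = 0: A_y + 86.1207 − 65 − 50 − 25 = 0 → A_y = 53.88 kN.
ΣF_x = 0: A_x + 10 = 0 → A_x = -10.00 kN.

A_x = -10.00 kN, A_y = 53.88 kN, C_y = 86.12 kN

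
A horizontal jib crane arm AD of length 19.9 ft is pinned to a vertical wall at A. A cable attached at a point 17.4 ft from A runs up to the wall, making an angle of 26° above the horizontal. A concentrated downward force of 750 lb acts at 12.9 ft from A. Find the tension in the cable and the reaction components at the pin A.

ΣM about A: T·sin26°·17.4 − 750·12.9 = 0 → T = 9675/(17.4·0.438371) = 1268.41 ≈ 1268 lb.
ΣF_x = 0: A_x − T·cos26° = 0 → A_x = 1268.41 × 0.898794 = 1140 lb.
ΣF_y = 0: A_y + T·sin26° − 750 = 0 → A_y = 750 − 1268.41 × 0.438371 = 194.0 lb.

T = 1268 lb, A_x = 1140 lb, A_y = 194.0 lb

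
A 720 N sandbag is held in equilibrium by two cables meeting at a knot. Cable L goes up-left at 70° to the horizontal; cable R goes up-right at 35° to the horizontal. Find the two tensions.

ΣF_x = 0: −T_L·cos70° + T_R·cos35° = 0 → T_R = 0.417529·T_L.
ΣF_y = 0: T_L·sin70° + T_R·sin35° = 720.
Substitute: T_L·(0.939693 + 0.417529·0.573576) = 720 → T_L = 610.595 ≈ 610.6 N.
Then T_R = 0.417529 × 610.595 = 254.9 N.

T_L = 610.6 N, T_R = 254.9 N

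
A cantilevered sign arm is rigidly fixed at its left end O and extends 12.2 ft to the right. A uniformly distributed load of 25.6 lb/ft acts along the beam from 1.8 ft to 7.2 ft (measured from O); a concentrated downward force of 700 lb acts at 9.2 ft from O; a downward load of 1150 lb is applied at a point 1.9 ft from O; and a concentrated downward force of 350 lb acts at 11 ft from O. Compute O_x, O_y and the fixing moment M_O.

Resultant of the distributed load: 25.6 × 5.4 = 138.24 lb at 4.5 ft from O.
ΣF_x = 0: O_x = 0.
ΣF_y = 0: O_y − 25.6·5.4 − 700 − 1150 − 350 = 0 → O_y = 2338 lb.
ΣM about O: M_O − (25.6·5.4)·4.5 − 700·9.2 − 1150·1.9 − 350·11 = 0 → M_O = 13100 lb·ft.

O_x = 0, O_y = 2338 lb, M_O = 13100 lb·ft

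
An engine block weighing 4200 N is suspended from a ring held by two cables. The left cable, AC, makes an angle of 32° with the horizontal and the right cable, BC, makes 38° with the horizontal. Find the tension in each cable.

ΣF_x = 0: −T_AC·cos32° + T_BC·cos38° = 0 → T_BC = 1.07619·T_AC.
ΣF_y = 0: T_AC·sin32° + T_BC·sin38° = 4200.
Substitute: T_AC·(0.529919 + 1.07619·0.615661) = 4200 → T_AC = 3522.05 ≈ 3522 N.
Then T_BC = 1.07619 × 3522.05 = 3790 N.

T_AC = 3522 N, T_BC = 3790 N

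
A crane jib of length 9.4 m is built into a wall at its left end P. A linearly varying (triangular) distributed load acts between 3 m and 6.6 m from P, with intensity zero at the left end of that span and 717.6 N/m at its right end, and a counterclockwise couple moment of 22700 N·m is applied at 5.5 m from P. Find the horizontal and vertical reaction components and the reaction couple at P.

P_x = 0, P_y = 1292 N, M_P = -15720 N·m

Resultant of the triangular load: ½ × 717.6 × 3.6 = 1291.68 N, acting at 5.4 m from P (one-third of the span from the peak).
ΣF_x = 0: P_x = 0.
ΣF_y = 0: P_y − ½·717.6·3.6 = 0 → P_y = 1292 N.
ΣM about P: M_P − (½·717.6·3.6)·5.4 + 22700 = 0 → M_P = -15720 N·m.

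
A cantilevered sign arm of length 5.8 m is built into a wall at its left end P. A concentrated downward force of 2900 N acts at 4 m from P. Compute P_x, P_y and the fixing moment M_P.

P_x = 0, P_y = 2900 N, M_P = 11600 N·m

ΣF_x = 0: P_x = 0.
ΣF_y = 0: P_y − 2900 = 0 → P_y = 2900 N.
ΣM about P: M_P − 2900·4 = 0 → M_P = 11600 N·m.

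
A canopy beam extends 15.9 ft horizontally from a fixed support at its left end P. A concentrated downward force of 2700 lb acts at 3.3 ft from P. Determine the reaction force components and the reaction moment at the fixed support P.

ΣF_x = 0: P_x = 0.
ΣF_y = 0: P_y − 2700 = 0 → P_y = 2700 lb.
ΣM about P: M_P − 2700·3.3 = 0 → M_P = 8910 lb·ft.

P_x = 0, P_y = 2700 lb, M_P = 8910 lb·ft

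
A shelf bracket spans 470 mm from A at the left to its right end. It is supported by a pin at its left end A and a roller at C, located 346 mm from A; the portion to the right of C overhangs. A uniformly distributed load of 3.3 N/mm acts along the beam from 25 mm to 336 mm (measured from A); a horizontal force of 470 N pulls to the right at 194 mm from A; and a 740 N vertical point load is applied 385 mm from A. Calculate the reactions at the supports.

Resultant of the distributed load: 3.3 × 311 = 1026.3 N at 180.5 mm from A.
ΣM about A: C_y·346 − (3.3·311)·180.5 − 740·385 = 0 → C_y = 470147.15/346 = 1358.81 ≈ 1359 N.
ΣF_y = 0: A_y + 1358.81 − 3.3·311 − 740 = 0 → A_y = 407.5 N.
ΣF_x = 0: A_x + 470 = 0 → A_x = -470.0 N.

A_x = -470.0 N, A_y = 407.5 N, C_y = 1359 N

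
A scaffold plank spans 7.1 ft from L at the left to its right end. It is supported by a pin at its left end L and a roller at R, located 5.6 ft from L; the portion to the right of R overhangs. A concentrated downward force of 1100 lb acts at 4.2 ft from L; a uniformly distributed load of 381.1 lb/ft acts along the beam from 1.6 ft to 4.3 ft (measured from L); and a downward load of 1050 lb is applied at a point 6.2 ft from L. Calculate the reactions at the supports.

L_x = 0, L_y = 649.4 lb, R_y = 2530 lb

Resultant of the distributed load: 381.1 × 2.7 = 1028.97 lb at 2.95 ft from L.
Taking moments about L: R_y·5.6 − 1100·4.2 − (381.1·2.7)·2.95 − 1050·6.2 = 0 → R_y = 14165.4615/5.6 = 2529.55 ≈ 2530 lb.
ΣF_y = 0: L_y + 2529.55 − 1100 − 381.1·2.7 − 1050 = 0 → L_y = 649.4 lb.
ΣF_x = 0: no horizontal applied forces, so L_x = 0.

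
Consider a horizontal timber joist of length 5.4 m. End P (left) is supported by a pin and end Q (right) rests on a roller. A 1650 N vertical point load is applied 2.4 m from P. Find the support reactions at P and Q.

P_x = 0, P_y = 916.7 N, Q_y = 733.3 N

Taking moments about P: Q_y·5.4 − 1650·2.4 = 0 → Q_y = 3960/5.4 = 733.333 ≈ 733.3 N.
ΣF_y = 0: P_y + 733.333 − 1650 = 0 → P_y = 916.7 N.
ΣF_x = 0: no horizontal applied forces, so P_x = 0.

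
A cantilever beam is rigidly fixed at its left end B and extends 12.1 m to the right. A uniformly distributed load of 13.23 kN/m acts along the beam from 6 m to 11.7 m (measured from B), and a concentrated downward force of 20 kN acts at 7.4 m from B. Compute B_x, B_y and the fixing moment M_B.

B_x = 0, B_y = 95.41 kN, M_B = 815.4 kN·m

Resultant of the distributed load: 13.23 × 5.7 = 75.411 kN at 8.85 m from B.
ΣF_x = 0: B_x = 0.
ΣF_y = 0: B_y − 13.23·5.7 − 20 = 0 → B_y = 95.41 kN.
ΣM about B: M_B − (13.23·5.7)·8.85 − 20·7.4 = 0 → M_B = 815.4 kN·m.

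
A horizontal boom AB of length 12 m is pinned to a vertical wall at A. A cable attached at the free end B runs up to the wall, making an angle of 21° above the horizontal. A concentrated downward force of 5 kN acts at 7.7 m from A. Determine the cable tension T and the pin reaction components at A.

ΣM about A: T·sin21°·12 − 5·7.7 = 0 → T = 38.5/(12·0.358368) = 8.95262 ≈ 8.953 kN.
ΣF_x = 0: A_x − T·cos21° = 0 → A_x = 8.95262 × 0.93358 = 8.358 kN.
ΣF_y = 0: A_y + T·sin21° − 5 = 0 → A_y = 5 − 8.95262 × 0.358368 = 1.792 kN.

T = 8.953 kN, A_x = 8.358 kN, A_y = 1.792 kN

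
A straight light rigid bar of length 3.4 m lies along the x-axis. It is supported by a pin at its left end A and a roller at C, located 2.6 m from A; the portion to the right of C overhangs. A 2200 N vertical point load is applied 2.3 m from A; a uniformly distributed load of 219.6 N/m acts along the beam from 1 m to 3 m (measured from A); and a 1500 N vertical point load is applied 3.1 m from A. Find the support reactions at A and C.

A_x = 0, A_y = 66.74 N, C_y = 4072 N

Resultant of the distributed load: 219.6 × 2 = 439.2 N at 2 m from A.
Taking moments about A: C_y·2.6 − 2200·2.3 − (219.6·2)·2 − 1500·3.1 = 0 → C_y = 10588.4/2.6 = 4072.46 ≈ 4072 N.
ΣF_y = 0: A_y + 4072.46 − 2200 − 219.6·2 − 1500 = 0 → A_y = 66.74 N.
ΣF_x = 0: no horizontal applied forces, so A_x = 0.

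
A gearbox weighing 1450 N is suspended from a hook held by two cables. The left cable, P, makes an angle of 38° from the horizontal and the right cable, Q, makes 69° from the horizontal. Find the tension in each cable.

T_P = 543.4 N, T_Q = 1195 N

ΣF_x = 0: −T_P·cos38° + T_Q·cos69° = 0 → T_Q = 2.19889·T_P.
ΣF_y = 0: T_P·sin38° + T_Q·sin69° = 1450.
Substitute: T_P·(0.615661 + 2.19889·0.93358) = 1450 → T_P = 543.376 ≈ 543.4 N.
Then T_Q = 2.19889 × 543.376 = 1195 N.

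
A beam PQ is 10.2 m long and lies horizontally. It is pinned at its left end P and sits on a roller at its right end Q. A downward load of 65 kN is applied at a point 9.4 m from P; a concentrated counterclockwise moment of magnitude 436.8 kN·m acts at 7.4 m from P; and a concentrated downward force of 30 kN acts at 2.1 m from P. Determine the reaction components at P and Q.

P_x = 0, P_y = 71.75 kN, Q_y = 23.25 kN

ΣM about P: Q_y·10.2 − 65·9.4 + 436.8 − 30·2.1 = 0 → Q_y = 237.2/10.2 = 23.2549 ≈ 23.25 kN.
ΣF_y = 0: P_y + 23.2549 − 65 − 30 = 0 → P_y = 71.75 kN.
ΣF_x = 0: no horizontal applied forces, so P_x = 0.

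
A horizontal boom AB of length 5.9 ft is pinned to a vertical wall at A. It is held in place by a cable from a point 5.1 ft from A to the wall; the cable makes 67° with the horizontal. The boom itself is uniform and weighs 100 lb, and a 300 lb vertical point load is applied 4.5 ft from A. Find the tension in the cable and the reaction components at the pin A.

ΣM about A: T·sin67°·5.1 − 100·2.95 − 300·4.5 = 0 → T = 1645/(5.1·0.920505) = 350.404 ≈ 350.4 lb.
ΣF_x = 0: A_x − T·cos67° = 0 → A_x = 350.404 × 0.390731 = 136.9 lb.
ΣF_y = 0: A_y + T·sin67° − 100 − 300 = 0 → A_y = 400 − 350.404 × 0.920505 = 77.45 lb.

T = 350.4 lb, A_x = 136.9 lb, A_y = 77.45 lb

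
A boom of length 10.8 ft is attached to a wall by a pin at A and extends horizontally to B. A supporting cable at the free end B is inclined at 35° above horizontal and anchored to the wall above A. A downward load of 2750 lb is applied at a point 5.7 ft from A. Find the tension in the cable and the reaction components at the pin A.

T = 2530 lb, A_x = 2073 lb, A_y = 1299 lb

ΣM about A: T·sin35°·10.8 − 2750·5.7 = 0 → T = 15675/(10.8·0.573576) = 2530.42 ≈ 2530 lb.
ΣF_x = 0: A_x − T·cos35° = 0 → A_x = 2530.42 × 0.819152 = 2073 lb.
ΣF_y = 0: A_y + T·sin35° − 2750 = 0 → A_y = 2750 − 2530.42 × 0.573576 = 1299 lb.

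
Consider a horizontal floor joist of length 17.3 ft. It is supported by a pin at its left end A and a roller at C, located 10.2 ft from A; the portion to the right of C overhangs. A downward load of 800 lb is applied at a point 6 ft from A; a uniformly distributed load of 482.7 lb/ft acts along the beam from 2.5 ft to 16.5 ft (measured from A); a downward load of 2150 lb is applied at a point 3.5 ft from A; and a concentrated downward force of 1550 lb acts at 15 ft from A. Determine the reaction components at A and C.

A_x = 0, A_y = 1476 lb, C_y = 9782 lb

Resultant of the distributed load: 482.7 × 14 = 6757.8 lb at 9.5 ft from A.
Moments about A: C_y·10.2 − 800·6 − (482.7·14)·9.5 − 2150·3.5 − 1550·15 = 0 → C_y = 99774.1/10.2 = 9781.77 ≈ 9782 lb.
ΣF_y = 0: A_y + 9781.77 − 800 − 482.7·14 − 2150 − 1550 = 0 → A_y = 1476 lb.
ΣF_x = 0: no horizontal applied forces, so A_x = 0.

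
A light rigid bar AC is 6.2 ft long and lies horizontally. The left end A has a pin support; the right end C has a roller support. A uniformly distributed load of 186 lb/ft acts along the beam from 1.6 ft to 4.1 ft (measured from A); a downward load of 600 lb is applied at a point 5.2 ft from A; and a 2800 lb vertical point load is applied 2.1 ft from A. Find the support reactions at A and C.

A_x = 0, A_y = 2200 lb, C_y = 1665 lb

Resultant of the distributed load: 186 × 2.5 = 465 lb at 2.85 ft from A.
ΣM about A: C_y·6.2 − (186·2.5)·2.85 − 600·5.2 − 2800·2.1 = 0 → C_y = 10325.25/6.2 = 1665.36 ≈ 1665 lb.
ΣF_y = 0: A_y + 1665.36 − 186·2.5 − 600 − 2800 = 0 → A_y = 2200 lb.
ΣF_x = 0: no horizontal applied forces, so A_x = 0.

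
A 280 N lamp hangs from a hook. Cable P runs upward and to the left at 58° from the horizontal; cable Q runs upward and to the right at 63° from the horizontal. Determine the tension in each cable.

ΣF_x = 0: −T_P·cos58° + T_Q·cos63° = 0 → T_Q = 1.16725·T_P.
ΣF_y = 0: T_P·sin58° + T_Q·sin63° = 280.
Substitute: T_P·(0.848048 + 1.16725·0.891007) = 280 → T_P = 148.299 ≈ 148.3 N.
Then T_Q = 1.16725 × 148.299 = 173.1 N.

T_P = 148.3 N, T_Q = 173.1 N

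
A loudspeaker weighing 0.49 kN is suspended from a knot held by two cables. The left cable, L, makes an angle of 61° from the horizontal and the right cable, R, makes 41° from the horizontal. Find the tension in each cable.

T_L = 0.3781 kN, T_R = 0.2429 kN

ΣF_x = 0: −T_L·cos61° + T_R·cos41° = 0 → T_R = 0.642379·T_L.
ΣF_y = 0: T_L·sin61° + T_R·sin41° = 0.49.
Substitute: T_L·(0.87462 + 0.642379·0.656059) = 0.49 → T_L = 0.378069 ≈ 0.3781 kN.
Then T_R = 0.642379 × 0.378069 = 0.2429 kN.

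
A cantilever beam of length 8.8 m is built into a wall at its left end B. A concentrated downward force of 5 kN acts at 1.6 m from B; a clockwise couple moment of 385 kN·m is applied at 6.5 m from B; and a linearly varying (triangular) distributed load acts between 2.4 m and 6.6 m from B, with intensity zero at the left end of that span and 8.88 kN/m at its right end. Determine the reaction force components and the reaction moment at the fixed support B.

Resultant of the triangular load: ½ × 8.88 × 4.2 = 18.648 kN, acting at 5.2 m from B (one-third of the span from the peak).
ΣF_x = 0: B_x = 0.
ΣF_y = 0: B_y − 5 − ½·8.88·4.2 = 0 → B_y = 23.65 kN.
ΣM about B: M_B − 5·1.6 − 385 − (½·8.88·4.2)·5.2 = 0 → M_B = 490.0 kN·m.

B_x = 0, B_y = 23.65 kN, M_B = 490.0 kN·m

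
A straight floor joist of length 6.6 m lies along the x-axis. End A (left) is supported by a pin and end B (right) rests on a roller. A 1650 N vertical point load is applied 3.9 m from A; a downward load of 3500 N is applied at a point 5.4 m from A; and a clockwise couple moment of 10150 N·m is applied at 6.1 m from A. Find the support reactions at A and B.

ΣM about A: B_y·6.6 − 1650·3.9 − 3500·5.4 − 10150 = 0 → B_y = 35485/6.6 = 5376.52 ≈ 5377 N.
ΣF_y = 0: A_y + 5376.52 − 1650 − 3500 = 0 → A_y = -226.5 N.
ΣF_x = 0: no horizontal applied forces, so A_x = 0.

A_x = 0, A_y = -226.5 N, B_y = 5377 N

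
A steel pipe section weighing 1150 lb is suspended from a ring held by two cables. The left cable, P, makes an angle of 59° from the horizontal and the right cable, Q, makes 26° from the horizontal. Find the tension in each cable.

T_P = 1038 lb, T_Q = 594.6 lb

ΣF_x = 0: −T_P·cos59° + T_Q·cos26° = 0 → T_Q = 0.573032·T_P.
ΣF_y = 0: T_P·sin59° + T_Q·sin26° = 1150.
Substitute: T_P·(0.857167 + 0.573032·0.438371) = 1150 → T_P = 1037.56 ≈ 1038 lb.
Then T_Q = 0.573032 × 1037.56 = 594.6 lb.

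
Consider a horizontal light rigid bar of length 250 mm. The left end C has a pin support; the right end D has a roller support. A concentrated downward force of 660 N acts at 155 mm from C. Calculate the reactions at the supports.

C_x = 0, C_y = 250.8 N, D_y = 409.2 N

ΣM about C: D_y·250 − 660·155 = 0 → D_y = 102300/250 = 409.2 N.
ΣF_y = 0: C_y + 409.2 − 660 = 0 → C_y = 250.8 N.
ΣF_x = 0: no horizontal applied forces, so C_x = 0.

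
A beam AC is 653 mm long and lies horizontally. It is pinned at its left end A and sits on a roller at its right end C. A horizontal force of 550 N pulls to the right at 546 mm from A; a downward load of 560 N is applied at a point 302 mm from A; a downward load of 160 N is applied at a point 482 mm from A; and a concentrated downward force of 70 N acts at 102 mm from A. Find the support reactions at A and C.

A_x = -550.0 N, A_y = 402.0 N, C_y = 388.0 N

Moments about A: C_y·653 − 560·302 − 160·482 − 70·102 = 0 → C_y = 253380/653 = 388.025 ≈ 388.0 N.
ΣF_y = 0: A_y + 388.025 − 560 − 160 − 70 = 0 → A_y = 402.0 N.
ΣF_x = 0: A_x + 550 = 0 → A_x = -550.0 N.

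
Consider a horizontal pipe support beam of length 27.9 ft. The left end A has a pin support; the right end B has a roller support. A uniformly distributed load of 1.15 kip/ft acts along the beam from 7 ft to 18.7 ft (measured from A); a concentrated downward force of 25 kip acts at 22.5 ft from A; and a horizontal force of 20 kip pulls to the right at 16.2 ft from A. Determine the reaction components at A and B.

Resultant of the distributed load: 1.15 × 11.7 = 13.455 kip at 12.85 ft from A.
Taking moments about A: B_y·27.9 − (1.15·11.7)·12.85 − 25·22.5 = 0 → B_y = 735.39675/27.9 = 26.3583 ≈ 26.36 kip.
ΣF_y = 0: A_y + 26.3583 − 1.15·11.7 − 25 = 0 → A_y = 12.10 kip.
ΣF_x = 0: A_x + 20 = 0 → A_x = -20.00 kip.

A_x = -20.00 kip, A_y = 12.10 kip, B_y = 26.36 kip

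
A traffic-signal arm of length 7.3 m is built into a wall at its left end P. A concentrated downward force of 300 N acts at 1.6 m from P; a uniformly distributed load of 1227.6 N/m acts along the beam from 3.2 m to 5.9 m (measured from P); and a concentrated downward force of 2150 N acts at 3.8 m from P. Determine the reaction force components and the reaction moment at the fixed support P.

P_x = 0, P_y = 5765 N, M_P = 23730 N·m

Resultant of the distributed load: 1227.6 × 2.7 = 3314.52 N at 4.55 m from P.
ΣF_x = 0: P_x = 0.
ΣF_y = 0: P_y − 300 − 1227.6·2.7 − 2150 = 0 → P_y = 5765 N.
ΣM about P: M_P − 300·1.6 − (1227.6·2.7)·4.55 − 2150·3.8 = 0 → M_P = 23730 N·m.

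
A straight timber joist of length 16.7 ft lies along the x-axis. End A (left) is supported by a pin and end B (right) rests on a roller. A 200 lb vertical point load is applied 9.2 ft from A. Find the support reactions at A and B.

A_x = 0, A_y = 89.82 lb, B_y = 110.2 lb

ΣM about A: B_y·16.7 − 200·9.2 = 0 → B_y = 1840/16.7 = 110.18 ≈ 110.2 lb.
ΣF_y = 0: A_y + 110.18 − 200 = 0 → A_y = 89.82 lb.
ΣF_x = 0: no horizontal applied forces, so A_x = 0.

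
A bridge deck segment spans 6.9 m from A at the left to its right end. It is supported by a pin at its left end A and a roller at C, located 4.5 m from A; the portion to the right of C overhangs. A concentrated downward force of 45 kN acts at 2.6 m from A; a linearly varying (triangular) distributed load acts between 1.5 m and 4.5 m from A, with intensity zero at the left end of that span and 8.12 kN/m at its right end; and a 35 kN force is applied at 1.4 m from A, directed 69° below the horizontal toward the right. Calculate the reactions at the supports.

A_x = -12.54 kN, A_y = 44.22 kN, C_y = 45.64 kN

Resultant of the triangular load: ½ × 8.12 × 3 = 12.18 kN, acting at 3.5 m from A (one-third of the span from the peak).
Moments about A: C_y·4.5 − 45·2.6 − (½·8.12·3)·3.5 − 35·sin69°·1.4 = 0 → C_y = 205.375/4.5 = 45.6389 ≈ 45.64 kN.
ΣF_y = 0: A_y + 45.6389 − 45 − ½·8.12·3 − 35·sin69° = 0 → A_y = 44.22 kN.
ΣF_x = 0: A_x + 35·cos69° = 0 → A_x = -12.54 kN.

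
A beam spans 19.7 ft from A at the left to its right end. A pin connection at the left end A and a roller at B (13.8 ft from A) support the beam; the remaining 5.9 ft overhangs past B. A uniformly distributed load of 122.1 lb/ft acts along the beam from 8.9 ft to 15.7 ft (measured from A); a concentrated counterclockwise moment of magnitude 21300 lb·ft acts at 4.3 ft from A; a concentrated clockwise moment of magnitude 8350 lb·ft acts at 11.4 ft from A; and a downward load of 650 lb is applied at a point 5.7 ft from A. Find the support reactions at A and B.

A_x = 0, A_y = 1410 lb, B_y = 70.10 lb

Resultant of the distributed load: 122.1 × 6.8 = 830.28 lb at 12.3 ft from A.
Taking moments about A: B_y·13.8 − (122.1·6.8)·12.3 + 21300 − 8350 − 650·5.7 = 0 → B_y = 967.444/13.8 = 70.1046 ≈ 70.10 lb.
ΣF_y = 0: A_y + 70.1046 − 122.1·6.8 − 650 = 0 → A_y = 1410 lb.
ΣF_x = 0: no horizontal applied forces, so A_x = 0.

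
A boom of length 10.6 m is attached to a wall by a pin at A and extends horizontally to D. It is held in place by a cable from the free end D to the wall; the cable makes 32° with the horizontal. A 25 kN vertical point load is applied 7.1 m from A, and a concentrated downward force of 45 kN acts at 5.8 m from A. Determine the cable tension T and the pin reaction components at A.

T = 78.06 kN, A_x = 66.20 kN, A_y = 28.63 kN

ΣM about A: T·sin32°·10.6 − 25·7.1 − 45·5.8 = 0 → T = 438.5/(10.6·0.529919) = 78.0646 ≈ 78.06 kN.
ΣF_x = 0: A_x − T·cos32° = 0 → A_x = 78.0646 × 0.848048 = 66.20 kN.
ΣF_y = 0: A_y + T·sin32° − 25 − 45 = 0 → A_y = 70 − 78.0646 × 0.529919 = 28.63 kN.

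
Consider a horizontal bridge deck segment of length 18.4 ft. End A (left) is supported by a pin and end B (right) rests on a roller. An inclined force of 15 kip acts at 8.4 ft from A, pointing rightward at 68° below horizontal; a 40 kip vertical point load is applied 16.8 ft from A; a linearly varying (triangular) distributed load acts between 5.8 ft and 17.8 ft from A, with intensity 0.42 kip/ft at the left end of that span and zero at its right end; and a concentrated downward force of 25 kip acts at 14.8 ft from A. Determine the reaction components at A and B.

A_x = -5.619 kip, A_y = 17.11 kip, B_y = 64.32 kip

Resultant of the triangular load: ½ × 0.42 × 12 = 2.52 kip, acting at 9.8 ft from A (one-third of the span from the peak).
ΣM about A: B_y·18.4 − 15·sin68°·8.4 − 40·16.8 − (½·0.42·12)·9.8 − 25·14.8 = 0 → B_y = 1183.52/18.4 = 64.3217 ≈ 64.32 kip.
ΣF_y = 0: A_y + 64.3217 − 15·sin68° − 40 − ½·0.42·12 − 25 = 0 → A_y = 17.11 kip.
ΣF_x = 0: A_x + 15·cos68° = 0 → A_x = -5.619 kip.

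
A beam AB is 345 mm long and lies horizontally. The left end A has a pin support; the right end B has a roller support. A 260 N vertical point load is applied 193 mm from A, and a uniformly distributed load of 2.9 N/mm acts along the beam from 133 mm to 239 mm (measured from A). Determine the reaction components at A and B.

A_x = 0, A_y = 256.2 N, B_y = 311.2 N

Resultant of the distributed load: 2.9 × 106 = 307.4 N at 186 mm from A.
Moments about A: B_y·345 − 260·193 − (2.9·106)·186 = 0 → B_y = 107356.4/345 = 311.178 ≈ 311.2 N.
ΣF_y = 0: A_y + 311.178 − 260 − 2.9·106 = 0 → A_y = 256.2 N.
ΣF_x = 0: no horizontal applied forces, so A_x = 0.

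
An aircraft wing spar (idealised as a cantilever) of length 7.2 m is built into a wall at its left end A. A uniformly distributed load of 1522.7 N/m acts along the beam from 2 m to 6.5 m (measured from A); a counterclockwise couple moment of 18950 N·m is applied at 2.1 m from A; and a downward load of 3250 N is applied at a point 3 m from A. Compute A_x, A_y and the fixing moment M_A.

A_x = 0, A_y = 10100 N, M_A = 19920 N·m

Resultant of the distributed load: 1522.7 × 4.5 = 6852.15 N at 4.25 m from A.
ΣF_x = 0: A_x = 0.
ΣF_y = 0: A_y − 1522.7·4.5 − 3250 = 0 → A_y = 10100 N.
ΣM about A: M_A − (1522.7·4.5)·4.25 + 18950 − 3250·3 = 0 → M_A = 19920 N·m.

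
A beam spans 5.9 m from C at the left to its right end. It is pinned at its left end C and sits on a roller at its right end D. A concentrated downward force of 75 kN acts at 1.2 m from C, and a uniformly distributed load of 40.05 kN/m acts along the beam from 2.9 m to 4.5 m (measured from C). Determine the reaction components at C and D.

Resultant of the distributed load: 40.05 × 1.6 = 64.08 kN at 3.7 m from C.
Taking moments about C: D_y·5.9 − 75·1.2 − (40.05·1.6)·3.7 = 0 → D_y = 327.096/5.9 = 55.44 kN.
ΣF_y = 0: C_y + 55.44 − 75 − 40.05·1.6 = 0 → C_y = 83.64 kN.
ΣF_x = 0: no horizontal applied forces, so C_x = 0.

C_x = 0, C_y = 83.64 kN, D_y = 55.44 kN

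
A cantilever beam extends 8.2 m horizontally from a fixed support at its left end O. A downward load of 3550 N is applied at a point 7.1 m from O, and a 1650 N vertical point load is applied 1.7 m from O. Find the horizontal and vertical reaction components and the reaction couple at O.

O_x = 0, O_y = 5200 N, M_O = 28010 N·m

ΣF_x = 0: O_x = 0.
ΣF_y = 0: O_y − 3550 − 1650 = 0 → O_y = 5200 N.
ΣM about O: M_O − 3550·7.1 − 1650·1.7 = 0 → M_O = 28010 N·m.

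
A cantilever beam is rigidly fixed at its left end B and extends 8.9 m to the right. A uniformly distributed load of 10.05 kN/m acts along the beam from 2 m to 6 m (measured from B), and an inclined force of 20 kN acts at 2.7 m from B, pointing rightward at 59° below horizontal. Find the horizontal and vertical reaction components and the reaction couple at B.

B_x = -10.30 kN, B_y = 57.34 kN, M_B = 207.1 kN·m

Resultant of the distributed load: 10.05 × 4 = 40.2 kN at 4 m from B.
ΣF_x = 0: B_x + 20·cos59° = 0 → B_x = -10.30 kN.
ΣF_y = 0: B_y − 10.05·4 − 20·sin59° = 0 → B_y = 57.34 kN.
ΣM about B: M_B − (10.05·4)·4 − 20·sin59°·2.7 = 0 → M_B = 207.1 kN·m.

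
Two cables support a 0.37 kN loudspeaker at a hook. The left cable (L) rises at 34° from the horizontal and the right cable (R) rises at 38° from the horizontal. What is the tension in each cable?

ΣF_x = 0: −T_L·cos34° + T_R·cos38° = 0 → T_R = 1.05206·T_L.
ΣF_y = 0: T_L·sin34° + T_R·sin38° = 0.37.
Substitute: T_L·(0.559193 + 1.05206·0.615661) = 0.37 → T_L = 0.306569 ≈ 0.3066 kN.
Then T_R = 1.05206 × 0.306569 = 0.3225 kN.

T_L = 0.3066 kN, T_R = 0.3225 kN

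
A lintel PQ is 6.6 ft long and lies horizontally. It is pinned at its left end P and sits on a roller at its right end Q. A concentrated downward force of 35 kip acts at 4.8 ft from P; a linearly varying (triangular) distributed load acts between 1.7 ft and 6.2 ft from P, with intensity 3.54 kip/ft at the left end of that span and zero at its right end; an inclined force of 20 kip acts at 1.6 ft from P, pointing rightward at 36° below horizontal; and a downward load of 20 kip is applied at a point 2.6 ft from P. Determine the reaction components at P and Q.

P_x = -16.18 kip, P_y = 34.68 kip, Q_y = 40.05 kip

Resultant of the triangular load: ½ × 3.54 × 4.5 = 7.965 kip, acting at 3.2 ft from P (one-third of the span from the peak).
Taking moments about P: Q_y·6.6 − 35·4.8 − (½·3.54·4.5)·3.2 − 20·sin36°·1.6 − 20·2.6 = 0 → Q_y = 264.297/6.6 = 40.045 ≈ 40.05 kip.
ΣF_y = 0: P_y + 40.045 − 35 − ½·3.54·4.5 − 20·sin36° − 20 = 0 → P_y = 34.68 kip.
ΣF_x = 0: P_x + 20·cos36° = 0 → P_x = -16.18 kip.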